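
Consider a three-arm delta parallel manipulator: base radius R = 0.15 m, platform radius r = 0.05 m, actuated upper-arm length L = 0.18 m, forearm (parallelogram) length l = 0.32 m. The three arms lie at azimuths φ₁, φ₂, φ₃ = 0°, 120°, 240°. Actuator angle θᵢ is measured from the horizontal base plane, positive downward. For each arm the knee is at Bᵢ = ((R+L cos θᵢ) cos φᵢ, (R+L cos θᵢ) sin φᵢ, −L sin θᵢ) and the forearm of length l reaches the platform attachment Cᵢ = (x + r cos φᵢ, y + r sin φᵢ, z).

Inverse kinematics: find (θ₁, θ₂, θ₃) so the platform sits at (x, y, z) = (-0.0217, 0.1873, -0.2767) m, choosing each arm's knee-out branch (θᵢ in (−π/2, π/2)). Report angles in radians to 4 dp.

φ1=0.0° → target in arm frame (-0.0217, 0.1873)
  A cos θ + B sin θ = C:  0.1217·cos θ + -0.2767·sin θ = -0.1568
  γ=atan2(-0.2767,0.1217)=-1.1564;  ψ=arccos(-0.5188)=2.1162;  θ1=γ+ψ≈0.9598
φ2=120.0° → target in arm frame (0.1731, -0.0749)
  A=-0.0731, B=-0.2767, C=(l²−L²−A²−y'²−z²)/(2L)=-0.0486
  γ=atan2(-0.2767,-0.0731)=-1.8289;  ψ=arccos(-0.1699)=1.7415;  θ2=γ+ψ≈-0.0874
rotate P by −φ3: (-0.1514, -0.1124, -0.2767)
  A cos θ + B sin θ = C:  0.2514·cos θ + -0.2767·sin θ = -0.2289
  γ=atan2(-0.2767,0.2514)=-0.8334;  ψ=arccos(-0.6122)=2.2296;  θ3=γ+ψ≈1.3963

θ₁ = 0.9598, θ₂ = -0.0874, θ₃ = 1.3963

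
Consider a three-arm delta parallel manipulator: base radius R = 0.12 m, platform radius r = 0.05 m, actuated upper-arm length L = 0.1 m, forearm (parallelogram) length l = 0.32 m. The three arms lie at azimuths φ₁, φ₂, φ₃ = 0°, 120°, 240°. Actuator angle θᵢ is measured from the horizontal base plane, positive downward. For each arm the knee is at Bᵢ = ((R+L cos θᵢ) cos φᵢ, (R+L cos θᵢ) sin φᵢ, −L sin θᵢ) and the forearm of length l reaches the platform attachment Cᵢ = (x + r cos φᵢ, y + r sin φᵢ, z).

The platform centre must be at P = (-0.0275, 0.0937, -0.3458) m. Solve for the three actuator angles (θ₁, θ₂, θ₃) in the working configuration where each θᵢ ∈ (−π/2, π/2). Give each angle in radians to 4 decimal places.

rotate P by −φ1: (-0.0275, 0.0937, -0.3458)
  e−x'=0.0975;  (l²−L²−(e−x')²−y'²−z²)/2L = -0.2273
  θ1 = atan2(B,A) + arccos(C/0.3593) = 0.9599
arm 2 (φ=120.0°): x'=0.0949, y'=-0.0230
  A cos θ + B sin θ = C:  -0.0249·cos θ + -0.3458·sin θ = -0.1416
  θ2 = atan2(B,A) + arccos(C/0.3467) = 0.3490
arm 3 (φ=240.0°): x'=-0.0674, y'=-0.0707
  A=0.1374, B=-0.3458, C=(l²−L²−A²−y'²−z²)/(2L)=-0.2552
  √(A²+B²)=0.3721;  θ3 = -1.1926+2.3267 ≈ 1.1341

θ₁ = 0.9599, θ₂ = 0.3490, θ₃ = 1.1341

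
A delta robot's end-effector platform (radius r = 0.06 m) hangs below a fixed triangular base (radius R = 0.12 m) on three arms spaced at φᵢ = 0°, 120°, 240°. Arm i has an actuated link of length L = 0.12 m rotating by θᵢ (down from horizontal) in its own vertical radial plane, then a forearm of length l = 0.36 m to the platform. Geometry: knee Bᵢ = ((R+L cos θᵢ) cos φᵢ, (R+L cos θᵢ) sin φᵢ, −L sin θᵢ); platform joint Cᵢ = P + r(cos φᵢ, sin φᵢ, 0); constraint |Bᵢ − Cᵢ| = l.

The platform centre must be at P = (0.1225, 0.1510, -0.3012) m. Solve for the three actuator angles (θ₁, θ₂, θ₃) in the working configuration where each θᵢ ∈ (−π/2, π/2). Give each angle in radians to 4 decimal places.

θ₁ = -0.1744, θ₂ = 0.0874, θ₃ = 1.1347

rotate P by −φ1: (0.1225, 0.1510, -0.3012)
  A cos θ + B sin θ = C:  -0.0625·cos θ + -0.3012·sin θ = -0.0093
  θ1 = atan2(B,A) + arccos(C/0.3076) = -0.1744
φ2=120.0° → target in arm frame (0.0695, -0.1816)
  A cos θ + B sin θ = C:  -0.0095·cos θ + -0.3012·sin θ = -0.0358
  γ=atan2(-0.3012,-0.0095)=-1.6024;  ψ=arccos(-0.1187)=1.6898;  θ2=γ+ψ≈0.0874
rotate P by −φ3: (-0.1920, 0.0306, -0.3012)
  e−x'=0.2520;  (l²−L²−(e−x')²−y'²−z²)/2L = -0.1665
  θ3 = atan2(B,A) + arccos(C/0.3927) = 1.1347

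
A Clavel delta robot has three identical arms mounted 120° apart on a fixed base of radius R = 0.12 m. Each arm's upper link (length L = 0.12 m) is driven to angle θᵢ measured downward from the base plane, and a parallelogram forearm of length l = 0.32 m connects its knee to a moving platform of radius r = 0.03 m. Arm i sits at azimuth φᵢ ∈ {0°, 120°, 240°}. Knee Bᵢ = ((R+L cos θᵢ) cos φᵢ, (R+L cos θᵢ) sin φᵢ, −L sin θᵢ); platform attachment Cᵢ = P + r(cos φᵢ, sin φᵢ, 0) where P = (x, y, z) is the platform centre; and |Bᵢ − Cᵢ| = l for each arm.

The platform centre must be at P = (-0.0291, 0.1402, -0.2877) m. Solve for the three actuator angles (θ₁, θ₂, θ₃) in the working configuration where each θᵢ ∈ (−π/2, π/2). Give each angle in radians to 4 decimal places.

θ₁ = 0.7854, θ₂ = -0.1742, θ₃ = 1.1345

arm 1 (φ=0.0°): x'=-0.0291, y'=0.1402
  e−x'=0.1191;  (l²−L²−(e−x')²−y'²−z²)/2L = -0.1192
  θ1 = atan2(B,A) + arccos(C/0.3114) = 0.7854
arm 2 (φ=120.0°): x'=0.1360, y'=-0.0449
  e−x'=-0.0460;  (l²−L²−(e−x')²−y'²−z²)/2L = 0.0046
  √(A²+B²)=0.2913;  θ2 = -1.7292+1.5551 ≈ -0.1742
φ3=240.0° → target in arm frame (-0.1069, -0.0953)
  e−x'=0.1969;  (l²−L²−(e−x')²−y'²−z²)/2L = -0.1775
  √(A²+B²)=0.3486;  θ3 = -0.9707+2.1052 ≈ 1.1345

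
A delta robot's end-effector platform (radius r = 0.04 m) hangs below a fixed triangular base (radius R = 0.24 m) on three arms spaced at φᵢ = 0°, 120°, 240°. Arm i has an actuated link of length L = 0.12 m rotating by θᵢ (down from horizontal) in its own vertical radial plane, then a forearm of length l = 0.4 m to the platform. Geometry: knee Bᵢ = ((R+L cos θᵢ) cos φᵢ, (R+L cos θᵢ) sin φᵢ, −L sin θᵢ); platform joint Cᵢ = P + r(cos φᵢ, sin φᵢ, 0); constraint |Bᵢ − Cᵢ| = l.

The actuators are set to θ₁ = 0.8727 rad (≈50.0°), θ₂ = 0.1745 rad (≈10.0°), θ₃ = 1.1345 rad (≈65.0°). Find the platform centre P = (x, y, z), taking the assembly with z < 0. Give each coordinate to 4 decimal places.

φ1=0.0°: virtual centre (0.2771, 0.0000, -0.0919), radius l
φ2=120.0°: virtual centre (-0.1591, 0.2755, -0.0208), radius l
S3 = (0.2507·cos240.0°, 0.2507·sin240.0°, -0.1088) = (-0.1254, -0.2171, -0.1088)
subtract pairs → two planes through P
plane₁₂: -0.8724x+0.5511y+0.1422z = 0.0164
det = 0.8225;  x = -0.0016+0.0525z,  y = 0.0273+-0.1749z
quadratic in z: (1.0333)z²+(0.1450)z+(-0.0731)=0, √Δ=0.5686 → z ∈ {-0.3453, 0.2049}; z = -0.3453 (taking z<0)
x = -0.0197, y = 0.0877

(-0.0197, 0.0877, -0.3453)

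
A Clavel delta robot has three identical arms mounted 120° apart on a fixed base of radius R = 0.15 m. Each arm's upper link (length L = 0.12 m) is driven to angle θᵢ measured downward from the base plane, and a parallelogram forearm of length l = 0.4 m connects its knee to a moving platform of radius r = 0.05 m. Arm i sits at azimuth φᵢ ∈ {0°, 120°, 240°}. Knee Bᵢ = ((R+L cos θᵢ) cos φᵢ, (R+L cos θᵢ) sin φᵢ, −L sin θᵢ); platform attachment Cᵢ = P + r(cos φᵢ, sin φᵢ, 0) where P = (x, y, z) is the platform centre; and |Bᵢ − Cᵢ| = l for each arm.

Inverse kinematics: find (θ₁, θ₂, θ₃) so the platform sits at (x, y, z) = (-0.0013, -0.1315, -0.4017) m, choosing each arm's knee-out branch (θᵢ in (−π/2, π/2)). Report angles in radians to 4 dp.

φ1=0.0° → target in arm frame (-0.0013, -0.1315)
  A cos θ + B sin θ = C:  0.1013·cos θ + -0.4017·sin θ = -0.1805
  √(A²+B²)=0.4143;  θ1 = -1.3238+2.0216 ≈ 0.6978
arm 2 (φ=120.0°): x'=-0.1132, y'=0.0669
  A=0.2132, B=-0.4017, C=(l²−L²−A²−y'²−z²)/(2L)=-0.2738
  θ2 = atan2(B,A) + arccos(C/0.4548) = 1.1340
φ3=240.0° → target in arm frame (0.1145, 0.0646)
  A=-0.0145, B=-0.4017, C=(l²−L²−A²−y'²−z²)/(2L)=-0.0840
  √(A²+B²)=0.4020;  θ3 = -1.6070+1.7812 ≈ 0.1743

θ₁ = 0.6978, θ₂ = 1.1340, θ₃ = 0.1743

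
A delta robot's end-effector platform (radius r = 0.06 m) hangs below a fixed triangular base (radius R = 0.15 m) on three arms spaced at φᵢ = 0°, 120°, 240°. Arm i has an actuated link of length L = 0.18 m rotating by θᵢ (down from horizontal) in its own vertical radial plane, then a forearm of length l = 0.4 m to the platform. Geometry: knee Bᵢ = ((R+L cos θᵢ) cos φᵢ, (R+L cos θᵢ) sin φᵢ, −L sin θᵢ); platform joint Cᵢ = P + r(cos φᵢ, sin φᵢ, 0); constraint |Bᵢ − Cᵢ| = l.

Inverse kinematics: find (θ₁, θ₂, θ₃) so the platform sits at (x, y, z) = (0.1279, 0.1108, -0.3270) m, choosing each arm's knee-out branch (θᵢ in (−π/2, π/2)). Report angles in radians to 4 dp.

θ₁ = -0.1741, θ₂ = 0.2618, θ₃ = 0.9601

φ1=0.0° → target in arm frame (0.1279, 0.1108)
  A=-0.0379, B=-0.3270, C=(l²−L²−A²−y'²−z²)/(2L)=0.0193
  γ=atan2(-0.3270,-0.0379)=-1.6862;  ψ=arccos(0.0587)=1.5120;  θ1=γ+ψ≈-0.1741
φ2=120.0° → target in arm frame (0.0320, -0.1662)
  A cos θ + B sin θ = C:  0.0580·cos θ + -0.3270·sin θ = -0.0286
  √(A²+B²)=0.3321;  θ2 = -1.3953+1.6571 ≈ 0.2618
arm 3 (φ=240.0°): x'=-0.1599, y'=0.0554
  A cos θ + B sin θ = C:  0.2499·cos θ + -0.3270·sin θ = -0.1246
  γ=atan2(-0.3270,0.2499)=-0.9182;  ψ=arccos(-0.3027)=1.8783;  θ3=γ+ψ≈0.9601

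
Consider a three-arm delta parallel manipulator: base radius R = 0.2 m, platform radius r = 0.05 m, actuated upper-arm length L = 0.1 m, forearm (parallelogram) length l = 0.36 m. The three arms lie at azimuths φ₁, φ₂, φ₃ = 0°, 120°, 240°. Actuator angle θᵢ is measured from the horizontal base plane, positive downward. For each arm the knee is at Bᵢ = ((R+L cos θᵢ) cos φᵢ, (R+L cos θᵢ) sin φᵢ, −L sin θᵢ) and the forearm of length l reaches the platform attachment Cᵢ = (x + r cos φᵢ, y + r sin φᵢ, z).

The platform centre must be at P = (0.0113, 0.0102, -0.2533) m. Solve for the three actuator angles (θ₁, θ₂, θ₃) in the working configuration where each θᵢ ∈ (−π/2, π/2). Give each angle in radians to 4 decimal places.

arm 1 (φ=0.0°): x'=0.0113, y'=0.0102
  A=0.1387, B=-0.2533, C=(l²−L²−A²−y'²−z²)/(2L)=0.1805
  √(A²+B²)=0.2888;  θ1 = -1.0698+0.8957 ≈ -0.1741
rotate P by −φ2: (0.0032, -0.0149, -0.2533)
  A=0.1468, B=-0.2533, C=(l²−L²−A²−y'²−z²)/(2L)=0.1683
  √(A²+B²)=0.2928;  θ2 = -1.0455+0.9583 ≈ -0.0872
φ3=240.0° → target in arm frame (-0.0145, 0.0047)
  A cos θ + B sin θ = C:  0.1645·cos θ + -0.2533·sin θ = 0.1418
  θ3 = atan2(B,A) + arccos(C/0.3020) = 0.0872

θ₁ = -0.1741, θ₂ = -0.0872, θ₃ = 0.0872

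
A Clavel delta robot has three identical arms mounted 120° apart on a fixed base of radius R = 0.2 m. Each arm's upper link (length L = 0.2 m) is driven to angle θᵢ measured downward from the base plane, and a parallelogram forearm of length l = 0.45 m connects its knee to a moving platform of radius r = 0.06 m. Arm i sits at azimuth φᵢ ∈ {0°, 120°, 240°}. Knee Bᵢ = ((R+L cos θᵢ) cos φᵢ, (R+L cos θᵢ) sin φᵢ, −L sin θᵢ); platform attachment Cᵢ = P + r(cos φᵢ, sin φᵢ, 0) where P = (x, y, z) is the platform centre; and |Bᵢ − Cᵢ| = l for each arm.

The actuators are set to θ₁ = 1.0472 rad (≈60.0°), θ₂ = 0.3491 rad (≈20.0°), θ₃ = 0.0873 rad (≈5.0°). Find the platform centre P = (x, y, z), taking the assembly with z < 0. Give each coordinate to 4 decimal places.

(-0.1552, -0.0352, -0.3855)

φ1=0.0°: virtual centre (0.2400, 0.0000, -0.1732), radius l
arm 2 at φ=120.0°: ρ2 = 0.3279;  S2 = (-0.1640, 0.2840, -0.0684)
S3 = (0.3392·cos240.0°, 0.3392·sin240.0°, -0.0174) = (-0.1696, -0.2938, -0.0174)
eliminate P² terms by subtracting sphere 1 from 2 and 3
plane₁₂: -0.8079x+0.5680y+0.2096z = 0.0246
det = 0.9401;  x = -0.0322+0.3192z,  y = -0.0024+0.0851z
into |P−S₁|² = l²: 1.1092z² + 0.1722z + -0.0984 = 0;  Δ = 0.4663;  z = -0.3855 or 0.2302 → z<0 root = -0.3855
x = -0.1552, y = -0.0352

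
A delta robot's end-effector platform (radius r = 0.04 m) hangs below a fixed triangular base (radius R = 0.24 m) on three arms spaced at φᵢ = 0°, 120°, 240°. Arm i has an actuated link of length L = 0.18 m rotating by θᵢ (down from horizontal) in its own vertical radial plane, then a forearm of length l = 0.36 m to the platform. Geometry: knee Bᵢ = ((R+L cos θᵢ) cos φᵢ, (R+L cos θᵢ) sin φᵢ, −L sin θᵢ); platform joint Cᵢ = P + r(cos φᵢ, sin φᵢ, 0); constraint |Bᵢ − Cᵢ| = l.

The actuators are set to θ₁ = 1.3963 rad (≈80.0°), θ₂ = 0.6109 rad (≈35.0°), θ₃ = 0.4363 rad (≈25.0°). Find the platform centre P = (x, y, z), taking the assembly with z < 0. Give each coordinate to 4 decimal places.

φ1=0.0°: virtual centre (0.2313, 0.0000, -0.1773), radius l
φ2=120.0°: virtual centre (-0.1737, 0.3009, -0.1032), radius l
S3 = (0.3631·cos240.0°, 0.3631·sin240.0°, -0.0761) = (-0.1816, -0.3145, -0.0761)
subtract pairs → two planes through P
plane₁₂: -0.8099x+0.6018y+0.1480z = 0.0465
det = 1.0063;  x = -0.0606+0.2136z,  y = -0.0043+0.0414z
quadratic in z: (1.0473)z²+(0.2295)z+(-0.0130)=0, √Δ=0.3272 → z ∈ {-0.2658, 0.0466}; z = -0.2658 (taking z<0)
x = -0.1174, y = -0.0153

(-0.1174, -0.0153, -0.2658)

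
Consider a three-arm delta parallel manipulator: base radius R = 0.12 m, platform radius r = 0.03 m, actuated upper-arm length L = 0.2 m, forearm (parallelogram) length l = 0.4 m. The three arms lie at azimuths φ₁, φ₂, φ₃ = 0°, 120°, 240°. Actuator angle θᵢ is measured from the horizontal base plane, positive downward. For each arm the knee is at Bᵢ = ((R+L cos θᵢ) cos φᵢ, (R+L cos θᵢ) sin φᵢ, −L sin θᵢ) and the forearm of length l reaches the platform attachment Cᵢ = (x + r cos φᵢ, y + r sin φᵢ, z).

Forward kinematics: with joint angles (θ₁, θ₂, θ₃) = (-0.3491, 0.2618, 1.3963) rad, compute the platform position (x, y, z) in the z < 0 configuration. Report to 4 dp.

S1 = (0.2779·cos0.0°, 0.2779·sin0.0°, 0.0684) = (0.2779, 0.0000, 0.0684)
φ2=120.0°: virtual centre (-0.1416, 0.2452, -0.0518), radius l
S3 = (0.1247·cos240.0°, 0.1247·sin240.0°, -0.1970) = (-0.0624, -0.1080, -0.1970)
|S₂|²−|S₁|² = 0.0009;  |S₃|²−|S₁|² = -0.0276
linear system: -0.8391x+0.4905y = 0.0009−-0.2403z; -0.6806x+-0.2160y = -0.0276−-0.5307z
det = 0.5151;  x = 0.0259+-0.6062z,  y = 0.0462+-0.5470z
quadratic in z: (1.6667)z²+(0.1183)z+(-0.0896)=0, √Δ=0.7821 → z ∈ {-0.2701, 0.1991}; z = -0.2701 (taking z<0)
x = 0.1896, y = 0.1939

(0.1896, 0.1939, -0.2701)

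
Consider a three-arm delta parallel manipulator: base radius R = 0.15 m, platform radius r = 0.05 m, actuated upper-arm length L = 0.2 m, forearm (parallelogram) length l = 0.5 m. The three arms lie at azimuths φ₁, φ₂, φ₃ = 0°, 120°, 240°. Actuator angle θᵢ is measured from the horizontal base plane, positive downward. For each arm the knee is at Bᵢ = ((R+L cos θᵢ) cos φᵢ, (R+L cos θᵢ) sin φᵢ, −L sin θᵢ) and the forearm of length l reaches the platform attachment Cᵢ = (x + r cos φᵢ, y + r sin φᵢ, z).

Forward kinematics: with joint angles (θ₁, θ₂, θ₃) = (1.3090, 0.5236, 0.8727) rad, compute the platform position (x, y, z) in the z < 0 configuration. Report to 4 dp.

φ1=0.0°: virtual centre (0.1518, 0.0000, -0.1932), radius l
arm 2 at φ=120.0°: e+L cos θ2 = 0.2732;  O2 = (-0.1366, 0.2366, -0.1000)
φ3=240.0°: virtual centre (-0.1143, -0.1979, -0.1532), radius l
eliminate P² terms by subtracting sphere 1 from 2 and 3
[-0.5767 0.4732 0.1864]·P = 0.0243;  [-0.5321 -0.3959 0.0799]·P = 0.0154
det = 0.4801;  x = -0.0352+0.2325z,  y = 0.0085+-0.1105z
into |P−O₁|² = l²: 1.0663z² + 0.2976z + -0.1777 = 0;  Δ = 0.8463;  z = -0.5709 or 0.2918 → z<0 root = -0.5709
x = -0.1679, y = 0.0716

(-0.1679, 0.0716, -0.5709)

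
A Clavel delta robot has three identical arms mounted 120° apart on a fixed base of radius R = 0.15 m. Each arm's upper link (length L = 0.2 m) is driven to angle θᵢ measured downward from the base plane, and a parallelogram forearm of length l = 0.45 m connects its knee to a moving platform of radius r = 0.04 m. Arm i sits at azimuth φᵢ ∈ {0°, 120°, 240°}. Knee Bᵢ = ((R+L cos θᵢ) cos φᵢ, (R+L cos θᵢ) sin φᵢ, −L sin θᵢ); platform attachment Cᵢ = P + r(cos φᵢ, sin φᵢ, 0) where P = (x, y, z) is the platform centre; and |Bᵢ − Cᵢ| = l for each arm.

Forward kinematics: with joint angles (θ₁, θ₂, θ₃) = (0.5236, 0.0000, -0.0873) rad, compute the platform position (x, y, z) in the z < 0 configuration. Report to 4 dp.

(-0.0928, -0.0112, -0.3470)

φ1=0.0°: virtual centre (0.2832, 0.0000, -0.1000), radius l
φ2=120.0°: virtual centre (-0.1550, 0.2685, 0.0000), radius l
φ3=240.0°: virtual centre (-0.1546, -0.2678, 0.0174), radius l
eliminate P² terms by subtracting sphere 1 from 2 and 3
linear system: -0.8764x+0.5369y = 0.0059−0.2000z; -0.8756x+-0.5356y = 0.0057−0.2349z
det = 0.9396;  x = -0.0066+0.2482z,  y = 0.0002+0.0327z
sphere 1 gives Az²+Bz+C=0 with A=1.0627, B=0.0561, C=-0.1085;  B²−4AC=0.4643;  roots -0.3470, 0.2942;  negative root z = -0.3470
x = -0.0928, y = -0.0112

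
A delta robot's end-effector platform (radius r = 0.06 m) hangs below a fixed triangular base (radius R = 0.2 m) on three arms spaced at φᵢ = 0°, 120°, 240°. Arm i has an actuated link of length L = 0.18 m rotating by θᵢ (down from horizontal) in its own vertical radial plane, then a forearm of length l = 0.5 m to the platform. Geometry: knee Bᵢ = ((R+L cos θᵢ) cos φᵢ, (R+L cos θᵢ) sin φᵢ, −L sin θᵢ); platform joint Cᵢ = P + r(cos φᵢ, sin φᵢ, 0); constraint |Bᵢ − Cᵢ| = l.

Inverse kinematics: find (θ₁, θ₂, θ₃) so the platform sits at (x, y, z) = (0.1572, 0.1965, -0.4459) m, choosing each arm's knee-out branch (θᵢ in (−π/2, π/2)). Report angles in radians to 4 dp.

rotate P by −φ1: (0.1572, 0.1965, -0.4459)
  A cos θ + B sin θ = C:  -0.0172·cos θ + -0.4459·sin θ = -0.0559
  γ=atan2(-0.4459,-0.0172)=-1.6094;  ψ=arccos(-0.1253)=1.6965;  θ1=γ+ψ≈0.0871
arm 2 (φ=120.0°): x'=0.0916, y'=-0.2344
  A cos θ + B sin θ = C:  0.0484·cos θ + -0.4459·sin θ = -0.1070
  γ=atan2(-0.4459,0.0484)=-1.4626;  ψ=arccos(-0.2385)=1.8116;  θ2=γ+ψ≈0.3490
rotate P by −φ3: (-0.2488, 0.0379, -0.4459)
  e−x'=0.3888;  (l²−L²−(e−x')²−y'²−z²)/2L = -0.3717
  √(A²+B²)=0.5916;  θ3 = -0.8537+2.2502 ≈ 1.3964

θ₁ = 0.0871, θ₂ = 0.3490, θ₃ = 1.3964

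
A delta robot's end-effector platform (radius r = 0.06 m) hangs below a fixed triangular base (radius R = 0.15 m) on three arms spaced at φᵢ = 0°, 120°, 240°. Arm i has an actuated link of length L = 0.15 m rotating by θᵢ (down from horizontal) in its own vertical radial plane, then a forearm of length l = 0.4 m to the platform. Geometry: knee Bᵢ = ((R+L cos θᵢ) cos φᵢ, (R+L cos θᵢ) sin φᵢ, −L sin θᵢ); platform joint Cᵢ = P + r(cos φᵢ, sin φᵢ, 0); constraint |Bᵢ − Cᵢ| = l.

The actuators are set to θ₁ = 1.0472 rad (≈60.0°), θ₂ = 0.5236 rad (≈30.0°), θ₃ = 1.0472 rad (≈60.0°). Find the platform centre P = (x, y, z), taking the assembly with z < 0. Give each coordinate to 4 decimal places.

arm 1 at φ=0.0°: ρ1 = 0.1650;  O1 = (0.1650, 0.0000, -0.1299)
φ2=120.0°: virtual centre (-0.1100, 0.1904, -0.0750), radius l
arm 3 at φ=240.0°: ρ3 = 0.1650;  O3 = (-0.0825, -0.1429, -0.1299)
eliminate P² terms by subtracting sphere 1 from 2 and 3
plane₁₂: -0.5499x+0.3809y+0.1098z = 0.0099
det = 0.3457;  x = -0.0082+0.0908z,  y = 0.0142+-0.1572z
quadratic in z: (1.0330)z²+(0.2239)z+(-0.1129)=0, √Δ=0.7189 → z ∈ {-0.4564, 0.2396}; z = -0.4564 (taking z<0)
x = -0.0496, y = 0.0859

(-0.0496, 0.0859, -0.4564)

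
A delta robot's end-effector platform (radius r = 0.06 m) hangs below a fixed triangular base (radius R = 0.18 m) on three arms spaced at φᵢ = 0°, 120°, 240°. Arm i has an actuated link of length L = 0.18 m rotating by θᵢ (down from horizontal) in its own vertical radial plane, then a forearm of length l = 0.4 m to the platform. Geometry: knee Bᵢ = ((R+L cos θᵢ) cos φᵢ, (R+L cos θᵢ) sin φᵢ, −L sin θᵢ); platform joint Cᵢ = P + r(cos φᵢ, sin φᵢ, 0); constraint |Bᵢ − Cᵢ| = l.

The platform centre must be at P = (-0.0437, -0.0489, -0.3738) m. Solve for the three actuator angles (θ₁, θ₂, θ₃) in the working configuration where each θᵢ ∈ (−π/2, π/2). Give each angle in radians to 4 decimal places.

φ1=0.0° → target in arm frame (-0.0437, -0.0489)
  A=0.1637, B=-0.3738, C=(l²−L²−A²−y'²−z²)/(2L)=-0.1148
  θ1 = atan2(B,A) + arccos(C/0.4081) = 0.6979
arm 2 (φ=120.0°): x'=-0.0205, y'=0.0623
  A cos θ + B sin θ = C:  0.1405·cos θ + -0.3738·sin θ = -0.0993
  √(A²+B²)=0.3993;  θ2 = -1.2113+1.8221 ≈ 0.6108
arm 3 (φ=240.0°): x'=0.0642, y'=-0.0134
  A cos θ + B sin θ = C:  0.0558·cos θ + -0.3738·sin θ = -0.0428
  √(A²+B²)=0.3779;  θ3 = -1.4226+1.6844 ≈ 0.2618

θ₁ = 0.6979, θ₂ = 0.6108, θ₃ = 0.2618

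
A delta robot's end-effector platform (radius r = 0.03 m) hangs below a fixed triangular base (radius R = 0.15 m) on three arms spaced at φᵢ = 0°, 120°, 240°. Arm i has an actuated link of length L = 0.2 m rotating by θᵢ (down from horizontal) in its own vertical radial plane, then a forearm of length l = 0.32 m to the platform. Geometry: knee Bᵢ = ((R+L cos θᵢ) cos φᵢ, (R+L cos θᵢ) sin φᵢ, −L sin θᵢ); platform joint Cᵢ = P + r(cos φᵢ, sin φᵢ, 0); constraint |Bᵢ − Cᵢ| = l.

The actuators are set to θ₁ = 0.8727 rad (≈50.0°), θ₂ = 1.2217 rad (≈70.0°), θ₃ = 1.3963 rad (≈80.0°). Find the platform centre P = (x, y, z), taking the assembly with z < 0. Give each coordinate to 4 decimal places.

φ1=0.0°: virtual centre (0.2486, 0.0000, -0.1532), radius l
φ2=120.0°: virtual centre (-0.0942, 0.1632, -0.1879), radius l
arm 3 at φ=240.0°: (R−r)+L cos θ3 = 0.1547;  S3 = (-0.0774, -0.1340, -0.1970)
eliminate P² terms by subtracting sphere 1 from 2 and 3
[-0.6855 0.3263 -0.0694]·P = -0.0144;  [-0.6518 -0.2680 -0.0875]·P = -0.0225
Cramer: x(z) = 0.0283-0.1190z;  y(z) = 0.0152-0.0371z
into |P−S₁|² = l²: 1.0155z² + 0.3577z + -0.0302 = 0;  Δ = 0.2506;  z = -0.4226 or 0.0703 → z<0 root = -0.4226
x = 0.0786, y = 0.0309

(0.0786, 0.0309, -0.4226)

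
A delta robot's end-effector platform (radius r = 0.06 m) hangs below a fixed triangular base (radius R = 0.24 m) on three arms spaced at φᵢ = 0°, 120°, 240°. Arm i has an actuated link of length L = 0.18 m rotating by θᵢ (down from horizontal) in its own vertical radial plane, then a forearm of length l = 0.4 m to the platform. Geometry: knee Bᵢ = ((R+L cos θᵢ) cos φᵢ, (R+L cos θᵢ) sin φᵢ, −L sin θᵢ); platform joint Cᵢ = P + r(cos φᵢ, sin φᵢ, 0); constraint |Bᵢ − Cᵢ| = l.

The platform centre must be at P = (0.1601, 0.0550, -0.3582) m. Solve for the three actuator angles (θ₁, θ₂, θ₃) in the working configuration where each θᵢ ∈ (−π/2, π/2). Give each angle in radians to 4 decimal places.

θ₁ = 0.0875, θ₂ = 1.0472, θ₃ = 1.3960

φ1=0.0° → target in arm frame (0.1601, 0.0550)
  e−x'=0.0199;  (l²−L²−(e−x')²−y'²−z²)/2L = -0.0115
  θ1 = atan2(B,A) + arccos(C/0.3588) = 0.0875
rotate P by −φ2: (-0.0324, -0.1662, -0.3582)
  A cos θ + B sin θ = C:  0.2124·cos θ + -0.3582·sin θ = -0.2040
  γ=atan2(-0.3582,0.2124)=-1.0355;  ψ=arccos(-0.4898)=2.0827;  θ2=γ+ψ≈1.0472
arm 3 (φ=240.0°): x'=-0.1277, y'=0.1112
  A=0.3077, B=-0.3582, C=(l²−L²−A²−y'²−z²)/(2L)=-0.2992
  γ=atan2(-0.3582,0.3077)=-0.8611;  ψ=arccos(-0.6337)=2.2572;  θ3=γ+ψ≈1.3960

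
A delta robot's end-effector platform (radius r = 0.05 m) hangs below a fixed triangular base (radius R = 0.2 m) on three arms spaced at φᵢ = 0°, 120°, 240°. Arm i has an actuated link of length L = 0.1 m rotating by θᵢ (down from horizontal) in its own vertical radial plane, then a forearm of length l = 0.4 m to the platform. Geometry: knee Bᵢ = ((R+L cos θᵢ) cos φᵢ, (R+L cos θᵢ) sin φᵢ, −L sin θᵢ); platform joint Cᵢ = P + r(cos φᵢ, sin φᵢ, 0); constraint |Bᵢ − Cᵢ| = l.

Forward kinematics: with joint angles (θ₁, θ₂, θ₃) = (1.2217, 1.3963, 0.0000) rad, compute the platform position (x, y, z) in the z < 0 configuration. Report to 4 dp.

arm 1 at φ=0.0°: (R−r)+L cos θ1 = 0.1842;  O1 = (0.1842, 0.0000, -0.0940)
O2 = (0.1674·cos120.0°, 0.1674·sin120.0°, -0.0985) = (-0.0837, 0.1449, -0.0985)
O3 = (0.2500·cos240.0°, 0.2500·sin240.0°, 0.0000) = (-0.1250, -0.2165, 0.0000)
eliminate P² terms by subtracting sphere 1 from 2 and 3
[-0.5358 0.2899 -0.0090]·P = -0.0051;  [-0.6184 -0.4330 0.1879]·P = 0.0197
Cramer: x(z) = -0.0086+0.1230z;  y(z) = -0.0333+0.2584z
into |P−O₁|² = l²: 1.0819z² + 0.1233z + -0.1129 = 0;  Δ = 0.5037;  z = -0.3850 or 0.2710 → z<0 root = -0.3850
x = -0.0559, y = -0.1328

(-0.0559, -0.1328, -0.3850)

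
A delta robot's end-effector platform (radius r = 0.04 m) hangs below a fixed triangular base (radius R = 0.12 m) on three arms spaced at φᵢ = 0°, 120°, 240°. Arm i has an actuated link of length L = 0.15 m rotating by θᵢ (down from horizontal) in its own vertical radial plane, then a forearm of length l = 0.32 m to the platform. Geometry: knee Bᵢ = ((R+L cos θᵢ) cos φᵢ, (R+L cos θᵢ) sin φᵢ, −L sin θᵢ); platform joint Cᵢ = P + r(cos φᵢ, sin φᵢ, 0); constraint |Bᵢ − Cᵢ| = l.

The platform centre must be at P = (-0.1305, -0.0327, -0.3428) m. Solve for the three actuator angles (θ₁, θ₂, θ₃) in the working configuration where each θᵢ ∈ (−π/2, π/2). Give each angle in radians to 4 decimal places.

θ₁ = 1.3090, θ₂ = 0.6981, θ₃ = 0.4362

rotate P by −φ1: (-0.1305, -0.0327, -0.3428)
  A=0.2105, B=-0.3428, C=(l²−L²−A²−y'²−z²)/(2L)=-0.2766
  θ1 = atan2(B,A) + arccos(C/0.4023) = 1.3090
arm 2 (φ=120.0°): x'=0.0369, y'=0.1294
  A cos θ + B sin θ = C:  0.0431·cos θ + -0.3428·sin θ = -0.1873
  θ2 = atan2(B,A) + arccos(C/0.3455) = 0.6981
arm 3 (φ=240.0°): x'=0.0936, y'=-0.0967
  A=-0.0136, B=-0.3428, C=(l²−L²−A²−y'²−z²)/(2L)=-0.1571
  θ3 = atan2(B,A) + arccos(C/0.3431) = 0.4362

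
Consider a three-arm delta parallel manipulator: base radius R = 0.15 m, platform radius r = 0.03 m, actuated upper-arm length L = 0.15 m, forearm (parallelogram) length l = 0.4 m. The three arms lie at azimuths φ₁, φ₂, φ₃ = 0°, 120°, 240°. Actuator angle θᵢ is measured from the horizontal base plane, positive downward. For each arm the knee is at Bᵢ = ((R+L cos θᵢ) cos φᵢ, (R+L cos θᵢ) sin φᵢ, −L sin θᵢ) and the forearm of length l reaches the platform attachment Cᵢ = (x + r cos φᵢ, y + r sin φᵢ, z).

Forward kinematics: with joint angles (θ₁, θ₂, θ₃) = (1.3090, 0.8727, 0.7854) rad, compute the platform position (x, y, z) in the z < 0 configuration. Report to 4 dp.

arm 1 at φ=0.0°: (R−r)+L cos θ1 = 0.1588;  O1 = (0.1588, 0.0000, -0.1449)
arm 2 at φ=120.0°: (R−r)+L cos θ2 = 0.2164;  O2 = (-0.1082, 0.1874, -0.1149)
arm 3 at φ=240.0°: (R−r)+L cos θ3 = 0.2261;  O3 = (-0.1130, -0.1958, -0.1061)
subtract pairs → two planes through P
plane₁₂: -0.5341x+0.3748y+0.0600z = 0.0138
det = 0.4129;  x = -0.0278+0.1273z,  y = -0.0027+0.0215z
into |P−O₁|² = l²: 1.0167z² + 0.2421z + -0.1042 = 0;  Δ = 0.4823;  z = -0.4606 or 0.2225 → z<0 root = -0.4606
x = -0.0864, y = -0.0126

(-0.0864, -0.0126, -0.4606)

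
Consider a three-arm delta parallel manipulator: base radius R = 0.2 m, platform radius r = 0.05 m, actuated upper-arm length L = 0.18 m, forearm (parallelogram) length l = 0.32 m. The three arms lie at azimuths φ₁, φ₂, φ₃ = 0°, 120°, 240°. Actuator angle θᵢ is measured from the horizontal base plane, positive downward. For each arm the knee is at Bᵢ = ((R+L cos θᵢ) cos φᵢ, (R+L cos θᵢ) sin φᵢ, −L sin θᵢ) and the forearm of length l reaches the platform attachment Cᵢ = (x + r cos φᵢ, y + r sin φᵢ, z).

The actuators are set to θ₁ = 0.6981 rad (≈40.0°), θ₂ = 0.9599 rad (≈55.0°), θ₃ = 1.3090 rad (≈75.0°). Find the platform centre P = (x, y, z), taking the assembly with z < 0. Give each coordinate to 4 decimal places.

O1 = (0.2879·cos0.0°, 0.2879·sin0.0°, -0.1157) = (0.2879, 0.0000, -0.1157)
arm 2 at φ=120.0°: e+L cos θ2 = 0.2532;  O2 = (-0.1266, 0.2193, -0.1474)
arm 3 at φ=240.0°: e+L cos θ3 = 0.1966;  O3 = (-0.0983, -0.1702, -0.1739)
|O₂|²−|O₁|² = -0.0104;  |O₃|²−|O₁|² = -0.0274
linear system: -0.8290x+0.4386y = -0.0104−-0.0635z; -0.7724x+-0.3405y = -0.0274−-0.1163z
det = 0.6211;  x = 0.0250+-0.1170z,  y = 0.0236+-0.0763z
sphere 1 gives Az²+Bz+C=0 with A=1.0195, B=0.2893, C=-0.0194;  B²−4AC=0.1627;  roots -0.3397, 0.0559;  negative root z = -0.3397
x = 0.0648, y = 0.0496

(0.0648, 0.0496, -0.3397)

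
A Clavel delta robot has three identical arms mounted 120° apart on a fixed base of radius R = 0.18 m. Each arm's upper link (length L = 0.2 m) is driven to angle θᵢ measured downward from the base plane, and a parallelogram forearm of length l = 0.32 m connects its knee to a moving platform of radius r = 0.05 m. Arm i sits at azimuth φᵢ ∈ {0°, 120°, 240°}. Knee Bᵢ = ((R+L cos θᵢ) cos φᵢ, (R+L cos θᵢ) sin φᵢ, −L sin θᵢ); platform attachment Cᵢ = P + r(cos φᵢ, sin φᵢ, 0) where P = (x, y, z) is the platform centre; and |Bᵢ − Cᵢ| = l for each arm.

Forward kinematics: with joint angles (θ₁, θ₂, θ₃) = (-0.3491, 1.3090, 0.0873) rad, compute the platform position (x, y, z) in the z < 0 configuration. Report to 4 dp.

(0.0788, -0.1031, -0.1175)

arm 1 at φ=0.0°: (R−r)+L cos θ1 = 0.3179;  centre 1 = (0.3179, 0.0000, 0.0684)
centre 2 = (0.1818·cos120.0°, 0.1818·sin120.0°, -0.1932) = (-0.0909, 0.1574, -0.1932)
arm 3 at φ=240.0°: (R−r)+L cos θ3 = 0.3292;  centre 3 = (-0.1646, -0.2851, -0.0174)
eliminate P² terms by subtracting sphere 1 from 2 and 3
[-0.8176 0.3148 -0.5232]·P = -0.0354;  [-0.9651 -0.5703 -0.1717]·P = 0.0029
Cramer: x(z) = 0.0250-0.4576z;  y(z) = -0.0475+0.4734z
quadratic in z: (1.4335)z²+(0.0863)z+(-0.0097)=0, √Δ=0.2507 → z ∈ {-0.1175, 0.0573}; z = -0.1175 (taking z<0)
x = 0.0788, y = -0.1031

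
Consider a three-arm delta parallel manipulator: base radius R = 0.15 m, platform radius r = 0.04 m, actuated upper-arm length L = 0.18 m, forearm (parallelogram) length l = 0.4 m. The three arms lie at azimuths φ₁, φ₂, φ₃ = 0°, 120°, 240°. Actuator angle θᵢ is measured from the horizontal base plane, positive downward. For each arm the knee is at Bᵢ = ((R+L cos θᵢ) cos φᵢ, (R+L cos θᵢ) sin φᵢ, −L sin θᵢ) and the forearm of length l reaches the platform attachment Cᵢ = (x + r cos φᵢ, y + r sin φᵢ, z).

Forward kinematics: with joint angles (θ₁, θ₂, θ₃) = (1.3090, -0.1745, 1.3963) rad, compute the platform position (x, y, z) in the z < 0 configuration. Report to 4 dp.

(-0.1097, 0.2278, -0.3668)

S1 = (0.1566·cos0.0°, 0.1566·sin0.0°, -0.1739) = (0.1566, 0.0000, -0.1739)
arm 2 at φ=120.0°: (R−r)+L cos θ2 = 0.2873;  S2 = (-0.1436, 0.2488, 0.0313)
S3 = (0.1413·cos240.0°, 0.1413·sin240.0°, -0.1773) = (-0.0706, -0.1223, -0.1773)
subtract pairs → two planes through P
[-0.6004 0.4976 0.4102]·P = 0.0287;  [-0.4544 -0.2447 -0.0068]·P = -0.0034
det = 0.3730;  x = -0.0144+0.2600z,  y = 0.0405+-0.5107z
sphere 1 gives Az²+Bz+C=0 with A=1.3284, B=0.2175, C=-0.0989;  B²−4AC=0.5729;  roots -0.3668, 0.2030;  negative root z = -0.3668
x = -0.1097, y = 0.2278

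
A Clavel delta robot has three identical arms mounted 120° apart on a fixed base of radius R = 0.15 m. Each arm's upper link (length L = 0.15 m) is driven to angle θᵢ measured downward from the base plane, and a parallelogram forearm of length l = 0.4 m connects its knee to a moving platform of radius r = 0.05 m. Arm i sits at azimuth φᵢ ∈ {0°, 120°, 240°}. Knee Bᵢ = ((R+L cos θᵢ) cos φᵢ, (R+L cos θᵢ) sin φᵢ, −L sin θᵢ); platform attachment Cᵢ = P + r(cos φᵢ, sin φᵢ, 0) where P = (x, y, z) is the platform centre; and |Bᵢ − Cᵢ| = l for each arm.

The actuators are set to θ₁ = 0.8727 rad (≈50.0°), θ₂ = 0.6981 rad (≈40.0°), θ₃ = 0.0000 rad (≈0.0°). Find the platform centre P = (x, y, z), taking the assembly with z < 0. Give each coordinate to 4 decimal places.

arm 1 at φ=0.0°: ρ1 = 0.1964;  centre 1 = (0.1964, 0.0000, -0.1149)
centre 2 = (0.2149·cos120.0°, 0.2149·sin120.0°, -0.0964) = (-0.1075, 0.1861, -0.0964)
φ3=240.0°: virtual centre (-0.1250, -0.2165, 0.0000), radius l
|centre ₂|²−|centre ₁|² = 0.0037;  |centre ₃|²−|centre ₁|² = 0.0107
plane₁₂: -0.6077x+0.3722y+0.0370z = 0.0037
det = 0.5024;  x = -0.0111+0.2021z,  y = -0.0082+0.2307z
sphere 1 gives Az²+Bz+C=0 with A=1.0941, B=0.1421, C=-0.1037;  B²−4AC=0.4738;  roots -0.3795, 0.2496;  negative root z = -0.3795
x = -0.0878, y = -0.0958

(-0.0878, -0.0958, -0.3795)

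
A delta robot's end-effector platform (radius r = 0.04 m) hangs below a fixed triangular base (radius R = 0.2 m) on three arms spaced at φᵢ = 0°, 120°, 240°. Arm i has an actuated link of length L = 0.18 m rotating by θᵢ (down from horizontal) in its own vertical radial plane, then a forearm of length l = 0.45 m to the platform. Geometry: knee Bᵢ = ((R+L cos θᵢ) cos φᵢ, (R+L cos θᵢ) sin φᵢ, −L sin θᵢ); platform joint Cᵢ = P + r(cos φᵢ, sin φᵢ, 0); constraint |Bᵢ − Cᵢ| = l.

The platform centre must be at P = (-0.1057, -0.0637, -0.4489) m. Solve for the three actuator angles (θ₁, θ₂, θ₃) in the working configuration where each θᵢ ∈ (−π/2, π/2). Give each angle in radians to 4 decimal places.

θ₁ = 1.1346, θ₂ = 0.7856, θ₃ = 0.3490

φ1=0.0° → target in arm frame (-0.1057, -0.0637)
  e−x'=0.2657;  (l²−L²−(e−x')²−y'²−z²)/2L = -0.2946
  γ=atan2(-0.4489,0.2657)=-1.0364;  ψ=arccos(-0.5648)=2.1710;  θ1=γ+ψ≈1.1346
rotate P by −φ2: (-0.0023, 0.1234, -0.4489)
  A cos θ + B sin θ = C:  0.1623·cos θ + -0.4489·sin θ = -0.2027
  θ2 = atan2(B,A) + arccos(C/0.4773) = 0.7856
rotate P by −φ3: (0.1080, -0.0597, -0.4489)
  e−x'=0.0520;  (l²−L²−(e−x')²−y'²−z²)/2L = -0.1047
  γ=atan2(-0.4489,0.0520)=-1.4555;  ψ=arccos(-0.2316)=1.8045;  θ3=γ+ψ≈0.3490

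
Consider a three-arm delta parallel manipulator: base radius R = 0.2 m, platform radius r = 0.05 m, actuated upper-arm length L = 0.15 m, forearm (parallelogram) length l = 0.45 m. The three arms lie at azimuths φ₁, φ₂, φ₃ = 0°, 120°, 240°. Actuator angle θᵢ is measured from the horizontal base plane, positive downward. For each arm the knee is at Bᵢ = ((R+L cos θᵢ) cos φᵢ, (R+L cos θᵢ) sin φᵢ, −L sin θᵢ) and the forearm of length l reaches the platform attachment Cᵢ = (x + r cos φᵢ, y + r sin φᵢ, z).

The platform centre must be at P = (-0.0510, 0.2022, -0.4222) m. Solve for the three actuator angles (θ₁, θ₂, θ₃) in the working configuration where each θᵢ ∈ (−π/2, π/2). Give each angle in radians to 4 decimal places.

rotate P by −φ1: (-0.0510, 0.2022, -0.4222)
  A cos θ + B sin θ = C:  0.2010·cos θ + -0.4222·sin θ = -0.2651
  γ=atan2(-0.4222,0.2010)=-1.1265;  ψ=arccos(-0.5670)=2.1736;  θ1=γ+ψ≈1.0472
rotate P by −φ2: (0.2006, -0.0569, -0.4222)
  A=-0.0506, B=-0.4222, C=(l²−L²−A²−y'²−z²)/(2L)=-0.0135
  √(A²+B²)=0.4252;  θ2 = -1.6901+1.6026 ≈ -0.0875
arm 3 (φ=240.0°): x'=-0.1496, y'=-0.1453
  e−x'=0.2996;  (l²−L²−(e−x')²−y'²−z²)/2L = -0.3637
  √(A²+B²)=0.5177;  θ3 = -0.9536+2.3498 ≈ 1.3962

θ₁ = 1.0472, θ₂ = -0.0875, θ₃ = 1.3962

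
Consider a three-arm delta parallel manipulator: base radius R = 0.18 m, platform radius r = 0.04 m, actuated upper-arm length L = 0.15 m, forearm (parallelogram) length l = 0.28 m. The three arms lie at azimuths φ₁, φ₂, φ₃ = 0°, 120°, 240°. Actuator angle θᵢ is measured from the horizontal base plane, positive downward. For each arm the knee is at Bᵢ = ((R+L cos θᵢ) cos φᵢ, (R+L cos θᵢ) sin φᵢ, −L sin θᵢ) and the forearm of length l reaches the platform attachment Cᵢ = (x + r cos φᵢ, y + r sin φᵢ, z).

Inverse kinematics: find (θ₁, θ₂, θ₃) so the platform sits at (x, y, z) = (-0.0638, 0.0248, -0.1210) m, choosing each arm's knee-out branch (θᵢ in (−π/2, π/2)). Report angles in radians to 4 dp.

φ1=0.0° → target in arm frame (-0.0638, 0.0248)
  A=0.2038, B=-0.1210, C=(l²−L²−A²−y'²−z²)/(2L)=-0.0030
  √(A²+B²)=0.2370;  θ1 = -0.5358+1.5833 ≈ 1.0475
rotate P by −φ2: (0.0534, 0.0429, -0.1210)
  A cos θ + B sin θ = C:  0.0866·cos θ + -0.1210·sin θ = 0.1064
  γ=atan2(-0.1210,0.0866)=-0.9495;  ψ=arccos(0.7150)=0.7742;  θ2=γ+ψ≈-0.1753
φ3=240.0° → target in arm frame (0.0104, -0.0677)
  e−x'=0.1296;  (l²−L²−(e−x')²−y'²−z²)/2L = 0.0663
  θ3 = atan2(B,A) + arccos(C/0.1773) = 0.4363

θ₁ = 1.0475, θ₂ = -0.1753, θ₃ = 0.4363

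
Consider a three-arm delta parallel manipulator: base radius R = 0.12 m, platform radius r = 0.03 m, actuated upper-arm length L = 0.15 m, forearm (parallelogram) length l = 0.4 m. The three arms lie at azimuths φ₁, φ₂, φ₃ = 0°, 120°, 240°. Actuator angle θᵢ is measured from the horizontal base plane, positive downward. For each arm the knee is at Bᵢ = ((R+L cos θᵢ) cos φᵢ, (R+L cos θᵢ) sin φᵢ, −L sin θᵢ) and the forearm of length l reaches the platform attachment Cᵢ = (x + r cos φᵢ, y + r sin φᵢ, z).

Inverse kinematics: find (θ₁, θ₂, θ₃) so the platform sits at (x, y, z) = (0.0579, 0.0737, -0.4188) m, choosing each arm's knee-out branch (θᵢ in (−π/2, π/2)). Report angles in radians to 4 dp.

φ1=0.0° → target in arm frame (0.0579, 0.0737)
  e−x'=0.0321;  (l²−L²−(e−x')²−y'²−z²)/2L = -0.1479
  γ=atan2(-0.4188,0.0321)=-1.4943;  ψ=arccos(-0.3520)=1.9305;  θ1=γ+ψ≈0.4362
rotate P by −φ2: (0.0349, -0.0870, -0.4188)
  A cos θ + B sin θ = C:  0.0551·cos θ + -0.4188·sin θ = -0.1617
  √(A²+B²)=0.4224;  θ2 = -1.4399+1.9635 ≈ 0.5236
φ3=240.0° → target in arm frame (-0.0928, 0.0133)
  A cos θ + B sin θ = C:  0.1828·cos θ + -0.4188·sin θ = -0.2383
  θ3 = atan2(B,A) + arccos(C/0.4569) = 0.9600

θ₁ = 0.4362, θ₂ = 0.5236, θ₃ = 0.9600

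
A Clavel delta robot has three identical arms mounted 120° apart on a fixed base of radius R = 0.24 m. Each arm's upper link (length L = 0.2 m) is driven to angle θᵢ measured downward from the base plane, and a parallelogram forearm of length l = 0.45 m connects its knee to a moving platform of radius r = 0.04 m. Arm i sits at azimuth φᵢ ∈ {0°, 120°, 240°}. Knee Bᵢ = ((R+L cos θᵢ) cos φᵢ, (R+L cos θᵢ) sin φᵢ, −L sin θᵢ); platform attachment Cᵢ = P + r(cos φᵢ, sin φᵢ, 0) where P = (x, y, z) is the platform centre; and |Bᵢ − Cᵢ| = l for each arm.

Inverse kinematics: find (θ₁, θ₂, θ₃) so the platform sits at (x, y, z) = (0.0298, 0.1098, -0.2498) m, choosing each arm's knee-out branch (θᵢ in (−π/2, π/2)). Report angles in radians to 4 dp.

arm 1 (φ=0.0°): x'=0.0298, y'=0.1098
  e−x'=0.1702;  (l²−L²−(e−x')²−y'²−z²)/2L = 0.1477
  θ1 = atan2(B,A) + arccos(C/0.3023) = 0.0876
rotate P by −φ2: (0.0802, -0.0807, -0.2498)
  e−x'=0.1198;  (l²−L²−(e−x')²−y'²−z²)/2L = 0.1981
  √(A²+B²)=0.2770;  θ2 = -1.1236+0.7742 ≈ -0.3494
φ3=240.0° → target in arm frame (-0.1100, -0.0291)
  A=0.3100, B=-0.2498, C=(l²−L²−A²−y'²−z²)/(2L)=0.0079
  √(A²+B²)=0.3981;  θ3 = -0.6783+1.5510 ≈ 0.8727

θ₁ = 0.0876, θ₂ = -0.3494, θ₃ = 0.8727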